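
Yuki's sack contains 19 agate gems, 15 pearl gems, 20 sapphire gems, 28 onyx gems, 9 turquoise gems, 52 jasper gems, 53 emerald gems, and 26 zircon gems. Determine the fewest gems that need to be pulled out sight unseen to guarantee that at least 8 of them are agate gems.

In the worst case for collecting agate gems, every non-agate gem comes out first.
There are 15 + 20 + 28 + 9 + 52 + 53 + 26 = 203 non-agate gems altogether.
After those, each further gem must be agate, so 203 + 8 = 211 draws guarantee 8 agate gems.

211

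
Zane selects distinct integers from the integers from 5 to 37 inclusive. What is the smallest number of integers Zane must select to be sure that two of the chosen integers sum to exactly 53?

A set avoiding the sum 53 can contain at most one of each pair {x, 53−x}, plus the 11 elements whose complement lies outside the range.
The integers 5, …, 26 (22 of them) are such a set: any two sum to at least 5+6 = 11 and at most 25+26 = 51 < 53.
By the pigeonhole principle, any 23rd integer completes one of the 11 pairs, so 23 choices force a sum of 53.

23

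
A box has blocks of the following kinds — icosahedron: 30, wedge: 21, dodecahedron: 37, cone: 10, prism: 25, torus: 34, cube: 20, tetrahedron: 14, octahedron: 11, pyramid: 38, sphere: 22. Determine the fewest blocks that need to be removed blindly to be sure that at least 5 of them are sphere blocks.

245

In the worst case for collecting sphere blocks, every non-sphere block comes out first.
There are 30 + 21 + 37 + 10 + 25 + 34 + 20 + 14 + 11 + 38 = 240 non-sphere blocks altogether.
After those, each further block must be sphere, so 240 + 5 = 245 draws guarantee 5 sphere blocks.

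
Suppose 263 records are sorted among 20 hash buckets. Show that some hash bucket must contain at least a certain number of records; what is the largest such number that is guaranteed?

By the pigeonhole principle, the 20 hash buckets are the holes and the 263 records are the pigeons.
If every hash bucket held at most 13 records, the total would be at most 20 × 13 = 260, which is less than 263.
So some hash bucket holds at least ⌈263/20⌉ = 14 records.

14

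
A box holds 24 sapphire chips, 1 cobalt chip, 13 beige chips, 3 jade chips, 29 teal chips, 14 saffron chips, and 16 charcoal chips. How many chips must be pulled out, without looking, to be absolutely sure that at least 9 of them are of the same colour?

By the pigeonhole principle, the 7 colours are the holes; the chips drawn are the pigeons.
To avoid 9 of any one colour, the worst case takes at most 8 of each colour, or every chip of a colour that has fewer than 8.
That gives 8 + 1 + 8 + 3 + 8 + 8 + 8 = 44 chips with no colour reaching 9.
The next chip forces some colour to 9, so 44 + 1 = 45.

45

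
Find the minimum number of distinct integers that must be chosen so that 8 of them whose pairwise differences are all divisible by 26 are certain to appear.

183

Integers whose pairwise differences are multiples of 26 are exactly those sharing a remainder mod 26. By the pigeonhole principle, the 26 residue classes mod 26 are the pigeonholes.
With 182 integers one could put 7 in each residue class and have no class reach 8.
The 183rd integer pushes some class to 8, so 26·7 + 1 = 183.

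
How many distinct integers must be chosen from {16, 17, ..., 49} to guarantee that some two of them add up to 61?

20

Two chosen integers sum to 61 exactly when both halves of some pair {x, 61−x} with 16 ≤ x ≤ 61−x ≤ 45 are chosen — 15 such pairs.
The remaining 4 elements (those with no distinct partner in range) can never complete a 61-sum, so the worst case takes all of them and one from each pair: 4 + 15 = 19.
The 20th integer has to be the second member of some pair, so 19 + 1 = 20.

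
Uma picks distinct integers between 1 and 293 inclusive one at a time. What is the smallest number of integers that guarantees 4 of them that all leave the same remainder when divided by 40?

121

By the pigeonhole principle, the 40 residue classes mod 40 are the pigeonholes.
With 120 integers one could put 3 in each residue class and have no class reach 4.
The 121st integer pushes some class to 4, so 40·3 + 1 = 121.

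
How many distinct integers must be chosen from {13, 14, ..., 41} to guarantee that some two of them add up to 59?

Two chosen integers sum to 59 exactly when both halves of some pair {x, 59−x} with 18 ≤ x ≤ 59−x ≤ 41 are chosen — 12 such pairs.
The remaining 5 elements (those with no distinct partner in range) can never complete a 59-sum, so the worst case takes all of them and one from each pair: 5 + 12 = 17.
Pigeonhole: the 18th integer has to be the second member of some pair, so 17 + 1 = 18.

18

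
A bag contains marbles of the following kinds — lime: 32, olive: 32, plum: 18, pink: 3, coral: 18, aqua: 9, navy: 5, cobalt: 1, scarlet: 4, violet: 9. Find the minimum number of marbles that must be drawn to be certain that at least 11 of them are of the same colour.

72

An adversary could hand out at most 10 marbles per colour (6 colours run out sooner): 10 + 10 + 10 + 3 + 10 + 9 + 5 + 1 + 4 + 9 = 71 marbles and still no colour has 11.
Pigeonhole: one more marble lands in a colour already at 10, so 72 draws are enough and 71 are not.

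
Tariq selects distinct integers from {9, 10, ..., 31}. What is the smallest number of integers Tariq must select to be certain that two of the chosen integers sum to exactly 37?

A set avoiding the sum 37 can contain at most one of each pair {x, 37−x}, plus the 3 elements whose complement lies outside the range.
The integers 19, …, 31 (13 of them) are such a set: any two sum to at least 19+20 = 39 > 37.
Any 14th integer completes one of the 10 pairs, so 14 choices force a sum of 37.

14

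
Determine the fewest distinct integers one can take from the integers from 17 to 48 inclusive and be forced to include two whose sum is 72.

A set avoiding the sum 72 can contain at most one of each pair {x, 72−x}, plus the 8 elements whose complement lies outside the range or equal to its own complement.
The integers 17, …, 36 (20 of them) are such a set: any two sum to at least 17+18 = 35 and at most 35+36 = 71 < 72.
Any 21st integer completes one of the 12 pairs, so 21 choices force a sum of 72.

21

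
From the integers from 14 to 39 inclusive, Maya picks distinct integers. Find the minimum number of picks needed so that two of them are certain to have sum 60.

Group the elements by complementary pair {x, 60−x}: {21,39}, {22,38}, {23,37}, …, giving 9 two-element pairs, the single value 30 (it cannot pair with itself since the integers are distinct), and 7 integers whose partner 60−x falls outside [14,39].
By the pigeonhole principle, treating each of those 17 groups as a pigeonhole, one can pick one integer per group — 17 integers — with no two summing to 60.
The 18th integer lands in an occupied pair, forcing a sum of 60.

18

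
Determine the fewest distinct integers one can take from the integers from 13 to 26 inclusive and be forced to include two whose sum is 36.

A set avoiding the sum 36 can contain at most one of each pair {x, 36−x}, plus the 4 elements whose complement lies outside the range or equal to its own complement.
The integers 18, …, 26 (9 of them) are such a set: any two sum to at least 18+19 = 37 > 36.
Any 10th integer completes one of the 5 pairs, so 10 choices force a sum of 36.

10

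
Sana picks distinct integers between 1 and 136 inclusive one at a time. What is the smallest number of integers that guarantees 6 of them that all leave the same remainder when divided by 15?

Pigeonhole: the 15 residue classes mod 15 are the pigeonholes.
With 75 integers one could put 5 in each residue class and have no class reach 6.
The 76th integer pushes some class to 6, so 15·5 + 1 = 76.

76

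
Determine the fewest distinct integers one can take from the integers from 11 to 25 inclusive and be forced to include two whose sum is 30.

12

A set avoiding the sum 30 can contain at most one of each pair {x, 30−x}, plus the 7 elements whose complement lies outside the range or equal to its own complement.
The integers 15, …, 25 (11 of them) are such a set: any two sum to at least 15+16 = 31 > 30.
Pigeonhole: any 12th integer completes one of the 4 pairs, so 12 choices force a sum of 30.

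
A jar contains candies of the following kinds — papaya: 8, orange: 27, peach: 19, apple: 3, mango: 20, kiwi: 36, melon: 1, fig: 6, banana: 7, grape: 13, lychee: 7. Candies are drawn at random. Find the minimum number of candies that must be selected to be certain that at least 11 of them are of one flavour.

The 11 flavours are the holes; the candies drawn are the pigeons.
To avoid 11 of any one flavour, the worst case takes at most 10 of each flavour, or every candy of a flavour that has fewer than 10.
That gives 8 + 10 + 10 + 3 + 10 + 10 + 1 + 6 + 7 + 10 + 7 = 82 candies with no flavour reaching 11.
The next candy forces some flavour to 11, so 82 + 1 = 83.

83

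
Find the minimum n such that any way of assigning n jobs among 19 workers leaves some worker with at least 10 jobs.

With 171 jobs one could put exactly 9 in each of the 19 workers, and no worker would reach 10.
One more job must land in a worker that already has 9, giving it 10.
So 19 × 9 + 1 = 172 jobs are required.

172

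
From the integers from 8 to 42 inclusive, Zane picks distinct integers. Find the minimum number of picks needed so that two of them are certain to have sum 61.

24

A set avoiding the sum 61 can contain at most one of each pair {x, 61−x}, plus the 11 elements whose complement lies outside the range.
The integers 8, …, 30 (23 of them) are such a set: any two sum to at least 8+9 = 17 and at most 29+30 = 59 < 61.
Any 24th integer completes one of the 12 pairs, so 24 choices force a sum of 61.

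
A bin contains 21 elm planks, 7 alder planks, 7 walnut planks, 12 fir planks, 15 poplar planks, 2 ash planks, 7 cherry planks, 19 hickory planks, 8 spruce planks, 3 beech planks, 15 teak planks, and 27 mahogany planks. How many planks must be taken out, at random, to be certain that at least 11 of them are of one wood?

An adversary could hand out at most 10 planks per wood (6 woods run out sooner): 10 + 7 + 7 + 10 + 10 + 2 + 7 + 10 + 8 + 3 + 10 + 10 = 94 planks and still no wood has 11.
Pigeonhole: one more plank lands in a wood already at 10, so 95 draws are enough and 94 are not.

95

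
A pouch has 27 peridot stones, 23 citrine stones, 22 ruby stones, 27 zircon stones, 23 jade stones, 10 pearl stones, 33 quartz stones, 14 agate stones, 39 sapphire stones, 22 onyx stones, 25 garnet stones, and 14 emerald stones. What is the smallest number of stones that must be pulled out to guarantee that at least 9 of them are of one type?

Pigeonhole: put each drawn stone into a box by type. The largest draw with every box below 9 takes min(count, 8) from each type.
Σ min(cᵢ, 8) = 8 + 8 + 8 + 8 + 8 + 8 + 8 + 8 + 8 + 8 + 8 + 8 = 96.
Draw number 96 + 1 = 97 must push one box to 9.

97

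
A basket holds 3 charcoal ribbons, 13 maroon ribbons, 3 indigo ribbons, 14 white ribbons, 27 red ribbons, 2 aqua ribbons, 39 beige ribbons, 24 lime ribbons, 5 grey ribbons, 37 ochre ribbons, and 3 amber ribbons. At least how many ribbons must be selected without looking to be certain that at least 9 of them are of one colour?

65

Pigeonhole: the 11 colours are the holes; the ribbons drawn are the pigeons.
To avoid 9 of any one colour, the worst case takes at most 8 of each colour, or every ribbon of a colour that has fewer than 8.
That gives 3 + 8 + 3 + 8 + 8 + 2 + 8 + 8 + 5 + 8 + 3 = 64 ribbons with no colour reaching 9.
The next ribbon forces some colour to 9, so 64 + 1 = 65.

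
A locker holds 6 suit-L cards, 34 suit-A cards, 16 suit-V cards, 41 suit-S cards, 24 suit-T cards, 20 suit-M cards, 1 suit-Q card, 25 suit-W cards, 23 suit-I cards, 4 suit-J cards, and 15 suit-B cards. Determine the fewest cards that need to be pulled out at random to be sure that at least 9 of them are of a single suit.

76

By the pigeonhole principle, put each drawn card into a box by suit. The largest draw with every box below 9 takes min(count, 8) from each suit; suits with fewer than 8 contribute all they have.
Σ min(cᵢ, 8) = 6 + 8 + 8 + 8 + 8 + 8 + 1 + 8 + 8 + 4 + 8 = 75.
Draw number 75 + 1 = 76 must push one box to 9.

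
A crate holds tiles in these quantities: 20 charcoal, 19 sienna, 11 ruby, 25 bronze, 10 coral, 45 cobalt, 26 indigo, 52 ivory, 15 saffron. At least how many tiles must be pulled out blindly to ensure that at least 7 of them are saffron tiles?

In the worst case for collecting saffron tiles, every non-saffron tile comes out first.
There are 20 + 19 + 11 + 25 + 10 + 45 + 26 + 52 = 208 non-saffron tiles altogether.
After those, each further tile must be saffron, so 208 + 7 = 215 draws guarantee 7 saffron tiles.

215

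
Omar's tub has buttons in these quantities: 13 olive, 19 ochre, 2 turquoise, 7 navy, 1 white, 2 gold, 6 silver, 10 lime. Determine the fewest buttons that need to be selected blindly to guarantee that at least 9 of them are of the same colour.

Put each drawn button into a box by colour. The largest draw with every box below 9 takes min(count, 8) from each colour; colours with fewer than 8 contribute all they have.
Σ min(cᵢ, 8) = 8 + 8 + 2 + 7 + 1 + 2 + 6 + 8 = 42.
Draw number 42 + 1 = 43 must push one box to 9.

43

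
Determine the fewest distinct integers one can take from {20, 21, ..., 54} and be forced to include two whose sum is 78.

Two chosen integers sum to 78 exactly when both halves of some pair {x, 78−x} with 24 ≤ x ≤ 78−x ≤ 54 are chosen — 15 such pairs.
The remaining 5 elements (those with no distinct partner in range) can never complete a 78-sum, so the worst case takes all of them and one from each pair: 5 + 15 = 20.
The 21st integer has to be the second member of some pair, so 20 + 1 = 21.

21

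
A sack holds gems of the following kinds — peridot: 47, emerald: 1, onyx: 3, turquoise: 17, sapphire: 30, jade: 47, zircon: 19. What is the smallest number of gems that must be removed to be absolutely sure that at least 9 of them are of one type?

An adversary could hand out at most 8 gems per type (emerald, onyx run out sooner): 8 + 1 + 3 + 8 + 8 + 8 + 8 = 44 gems and still no type has 9.
Pigeonhole: one more gem lands in a type already at 8, so 45 draws are enough and 44 are not.

45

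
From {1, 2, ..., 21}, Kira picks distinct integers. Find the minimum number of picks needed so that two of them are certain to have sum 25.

13

A set avoiding the sum 25 can contain at most one of each pair {x, 25−x}, plus the 3 elements whose complement lies outside the range.
The integers 1, …, 12 (12 of them) are such a set: any two sum to at least 1+2 = 3 and at most 11+12 = 23 < 25.
By the pigeonhole principle, any 13th integer completes one of the 9 pairs, so 13 choices force a sum of 25.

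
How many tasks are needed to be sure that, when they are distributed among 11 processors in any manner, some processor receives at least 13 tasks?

133

With 132 tasks one could put exactly 12 in each of the 11 processors, and no processor would reach 13.
One more task must land in a processor that already has 12, giving it 13.
So 11 × 12 + 1 = 133 tasks are required.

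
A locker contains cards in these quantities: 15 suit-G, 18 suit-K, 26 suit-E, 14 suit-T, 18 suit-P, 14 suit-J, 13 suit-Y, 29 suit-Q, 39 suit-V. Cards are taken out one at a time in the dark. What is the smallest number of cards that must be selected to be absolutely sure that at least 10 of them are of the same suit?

An adversary could hand out at most 9 cards per suit: 9 + 9 + 9 + 9 + 9 + 9 + 9 + 9 + 9 = 81 cards and still no suit has 10.
Pigeonhole: one more card lands in a suit already at 9, so 82 draws are enough and 81 are not.

82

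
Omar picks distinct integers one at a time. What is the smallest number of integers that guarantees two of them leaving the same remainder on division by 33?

The 33 residue classes mod 33 are the pigeonholes.
With 33 integers one could put 1 in each residue class and have no class reach 2.
The 34th integer pushes some class to 2, so 33·1 + 1 = 34.

34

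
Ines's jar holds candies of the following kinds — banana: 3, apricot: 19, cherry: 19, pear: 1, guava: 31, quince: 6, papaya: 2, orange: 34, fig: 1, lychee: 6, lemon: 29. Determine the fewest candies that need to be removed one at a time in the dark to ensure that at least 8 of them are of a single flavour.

55

An adversary could hand out at most 7 candies per flavour (6 flavours run out sooner): 3 + 7 + 7 + 1 + 7 + 6 + 2 + 7 + 1 + 6 + 7 = 54 candies and still no flavour has 8.
By pigeonhole, one more candy lands in a flavour already at 7, so 55 draws are enough and 54 are not.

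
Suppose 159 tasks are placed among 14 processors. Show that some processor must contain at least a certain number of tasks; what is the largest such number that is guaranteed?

12

The 14 processors are the holes and the 159 tasks are the pigeons.
If every processor held at most 11 tasks, the total would be at most 14 × 11 = 154, which is less than 159.
So some processor holds at least ⌈159/14⌉ = 12 tasks.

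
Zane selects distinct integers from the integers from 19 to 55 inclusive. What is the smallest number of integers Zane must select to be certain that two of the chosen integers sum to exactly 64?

25

Group the elements by complementary pair {x, 64−x}: {19,45}, {20,44}, {21,43}, …, giving 13 two-element pairs, the single value 32 (it cannot pair with itself since the integers are distinct), and 10 integers whose partner 64−x falls outside [19,55].
Treating each of those 24 groups as a pigeonhole, one can pick one integer per group — 24 integers — with no two summing to 64.
The 25th integer lands in an occupied pair, forcing a sum of 64.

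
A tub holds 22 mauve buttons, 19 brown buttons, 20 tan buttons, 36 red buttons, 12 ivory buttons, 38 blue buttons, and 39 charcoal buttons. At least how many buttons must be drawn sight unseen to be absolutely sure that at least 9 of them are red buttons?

In the worst case for collecting red buttons, every non-red button comes out first.
There are 22 + 19 + 20 + 12 + 38 + 39 = 150 non-red buttons altogether.
After those, each further button must be red, so 150 + 9 = 159 draws guarantee 9 red buttons.

159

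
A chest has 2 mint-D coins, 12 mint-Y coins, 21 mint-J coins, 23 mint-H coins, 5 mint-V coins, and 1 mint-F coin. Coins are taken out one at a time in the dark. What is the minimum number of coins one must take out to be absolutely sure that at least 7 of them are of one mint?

27

Pigeonhole: put each drawn coin into a box by mint. The largest draw with every box below 7 takes min(count, 6) from each mint; mints with fewer than 6 contribute all they have.
Σ min(cᵢ, 6) = 2 + 6 + 6 + 6 + 5 + 1 = 26.
Draw number 26 + 1 = 27 must push one box to 7.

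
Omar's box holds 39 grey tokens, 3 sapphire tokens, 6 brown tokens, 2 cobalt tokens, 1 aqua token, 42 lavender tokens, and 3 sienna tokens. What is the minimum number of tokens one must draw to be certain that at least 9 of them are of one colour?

32

By the pigeonhole principle, the 7 colours are the holes; the tokens drawn are the pigeons.
To avoid 9 of any one colour, the worst case takes at most 8 of each colour, or every token of a colour that has fewer than 8.
That gives 8 + 3 + 6 + 2 + 1 + 8 + 3 = 31 tokens with no colour reaching 9.
The next token forces some colour to 9, so 31 + 1 = 32.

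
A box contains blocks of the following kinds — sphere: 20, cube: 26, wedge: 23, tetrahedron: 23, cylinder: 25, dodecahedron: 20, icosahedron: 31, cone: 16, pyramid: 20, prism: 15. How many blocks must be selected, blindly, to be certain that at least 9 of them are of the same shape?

Put each drawn block into a box by shape. The largest draw with every box below 9 takes min(count, 8) from each shape.
Σ min(cᵢ, 8) = 8 + 8 + 8 + 8 + 8 + 8 + 8 + 8 + 8 + 8 = 80.
Draw number 80 + 1 = 81 must push one box to 9.

81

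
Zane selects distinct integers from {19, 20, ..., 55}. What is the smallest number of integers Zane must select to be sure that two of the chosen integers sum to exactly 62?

26

Two chosen integers sum to 62 exactly when both halves of some pair {x, 62−x} with 19 ≤ x ≤ 62−x ≤ 43 are chosen — 12 such pairs.
The remaining 13 elements (those with no distinct partner in range) can never complete a 62-sum, so the worst case takes all of them and one from each pair: 13 + 12 = 25.
Pigeonhole: the 26th integer has to be the second member of some pair, so 25 + 1 = 26.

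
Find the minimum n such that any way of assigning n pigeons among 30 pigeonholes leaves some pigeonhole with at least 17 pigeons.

481

With 480 pigeons one could put exactly 16 in each of the 30 pigeonholes, and no pigeonhole would reach 17.
One more pigeon must land in a pigeonhole that already has 16, giving it 17.
So 30 × 16 + 1 = 481 pigeons are required.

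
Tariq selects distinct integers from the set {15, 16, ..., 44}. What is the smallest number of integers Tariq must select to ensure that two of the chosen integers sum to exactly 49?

21

Group the elements by complementary pair {x, 49−x}: {15,34}, {16,33}, {17,32}, …, giving 10 two-element pairs and 10 integers whose partner 49−x falls outside [15,44].
By the pigeonhole principle, treating each of those 20 groups as a pigeonhole, one can pick one integer per group — 20 integers — with no two summing to 49.
The 21st integer lands in an occupied pair, forcing a sum of 49.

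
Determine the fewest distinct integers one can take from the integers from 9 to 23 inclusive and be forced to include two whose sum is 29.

Group the elements by complementary pair {x, 29−x}: {9,20}, {10,19}, {11,18}, …, giving 6 two-element pairs and 3 integers whose partner 29−x falls outside [9,23].
Treating each of those 9 groups as a pigeonhole, one can pick one integer per group — 9 integers — with no two summing to 29.
The 10th integer lands in an occupied pair, forcing a sum of 29.

10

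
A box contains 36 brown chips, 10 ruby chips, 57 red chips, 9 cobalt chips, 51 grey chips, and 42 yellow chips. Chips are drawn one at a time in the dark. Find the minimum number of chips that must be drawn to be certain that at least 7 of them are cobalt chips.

In the worst case for collecting cobalt chips, every non-cobalt chip comes out first.
There are 36 + 10 + 57 + 51 + 42 = 196 non-cobalt chips altogether.
After those, each further chip must be cobalt, so 196 + 7 = 203 draws guarantee 7 cobalt chips.

203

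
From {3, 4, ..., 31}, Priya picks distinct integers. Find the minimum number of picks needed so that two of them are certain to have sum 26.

Group the elements by complementary pair {x, 26−x}: {3,23}, {4,22}, {5,21}, …, giving 10 two-element pairs, the single value 13 (it cannot pair with itself since the integers are distinct), and 8 integers whose partner 26−x falls outside [3,31].
By pigeonhole, treating each of those 19 groups as a pigeonhole, one can pick one integer per group — 19 integers — with no two summing to 26.
The 20th integer lands in an occupied pair, forcing a sum of 26.

20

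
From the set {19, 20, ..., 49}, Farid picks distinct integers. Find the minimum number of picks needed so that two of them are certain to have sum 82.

24

Two chosen integers sum to 82 exactly when both halves of some pair {x, 82−x} with 33 ≤ x ≤ 82−x ≤ 49 are chosen — 8 such pairs.
The remaining 15 elements (those with no distinct partner in range) can never complete a 82-sum, so the worst case takes all of them and one from each pair: 15 + 8 = 23.
By the pigeonhole principle, the 24th integer has to be the second member of some pair, so 23 + 1 = 24.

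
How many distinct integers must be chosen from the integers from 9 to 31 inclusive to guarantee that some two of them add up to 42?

Group the elements by complementary pair {x, 42−x}: {11,31}, {12,30}, {13,29}, …, giving 10 two-element pairs, the single value 21 (it cannot pair with itself since the integers are distinct), and 2 integers whose partner 42−x falls outside [9,31].
By pigeonhole, treating each of those 13 groups as a pigeonhole, one can pick one integer per group — 13 integers — with no two summing to 42.
The 14th integer lands in an occupied pair, forcing a sum of 42.

14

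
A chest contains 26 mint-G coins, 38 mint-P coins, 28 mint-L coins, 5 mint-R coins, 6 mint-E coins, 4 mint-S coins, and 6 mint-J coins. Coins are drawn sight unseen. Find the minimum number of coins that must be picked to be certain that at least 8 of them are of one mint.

By the pigeonhole principle, put each drawn coin into a box by mint. The largest draw with every box below 8 takes min(count, 7) from each mint; mints with fewer than 7 contribute all they have.
Σ min(cᵢ, 7) = 7 + 7 + 7 + 5 + 6 + 4 + 6 = 42.
Draw number 42 + 1 = 43 must push one box to 8.

43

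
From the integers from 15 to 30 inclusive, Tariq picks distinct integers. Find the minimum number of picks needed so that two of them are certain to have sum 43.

Two chosen integers sum to 43 exactly when both halves of some pair {x, 43−x} with 15 ≤ x ≤ 43−x ≤ 28 are chosen — 7 such pairs.
The remaining 2 elements (those with no distinct partner in range) can never complete a 43-sum, so the worst case takes all of them and one from each pair: 2 + 7 = 9.
By pigeonhole, the 10th integer has to be the second member of some pair, so 9 + 1 = 10.

10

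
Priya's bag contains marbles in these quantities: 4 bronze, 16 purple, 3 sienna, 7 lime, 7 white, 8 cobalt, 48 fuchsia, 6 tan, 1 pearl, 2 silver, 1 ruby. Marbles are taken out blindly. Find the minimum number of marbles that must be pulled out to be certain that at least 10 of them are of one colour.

An adversary could hand out at most 9 marbles per colour (9 colours run out sooner): 4 + 9 + 3 + 7 + 7 + 8 + 9 + 6 + 1 + 2 + 1 = 57 marbles and still no colour has 10.
Pigeonhole: one more marble lands in a colour already at 9, so 58 draws are enough and 57 are not.

58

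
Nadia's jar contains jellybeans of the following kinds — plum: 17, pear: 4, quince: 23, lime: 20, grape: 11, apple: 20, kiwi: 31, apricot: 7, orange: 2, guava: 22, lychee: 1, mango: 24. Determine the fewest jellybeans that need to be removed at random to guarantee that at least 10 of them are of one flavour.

An adversary could hand out at most 9 jellybeans per flavour (4 flavours run out sooner): 9 + 4 + 9 + 9 + 9 + 9 + 9 + 7 + 2 + 9 + 1 + 9 = 86 jellybeans and still no flavour has 10.
Pigeonhole: one more jellybean lands in a flavour already at 9, so 87 draws are enough and 86 are not.

87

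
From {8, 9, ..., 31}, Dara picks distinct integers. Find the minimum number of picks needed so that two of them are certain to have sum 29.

Two chosen integers sum to 29 exactly when both halves of some pair {x, 29−x} with 8 ≤ x ≤ 29−x ≤ 21 are chosen — 7 such pairs.
The remaining 10 elements (those with no distinct partner in range) can never complete a 29-sum, so the worst case takes all of them and one from each pair: 10 + 7 = 17.
By pigeonhole, the 18th integer has to be the second member of some pair, so 17 + 1 = 18.

18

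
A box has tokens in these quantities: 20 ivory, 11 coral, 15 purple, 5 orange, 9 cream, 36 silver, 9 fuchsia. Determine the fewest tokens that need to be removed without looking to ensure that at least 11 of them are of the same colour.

Pigeonhole: put each drawn token into a box by colour. The largest draw with every box below 11 takes min(count, 10) from each colour; colours with fewer than 10 contribute all they have.
Σ min(cᵢ, 10) = 10 + 10 + 10 + 5 + 9 + 10 + 9 = 63.
Draw number 63 + 1 = 64 must push one box to 11.

64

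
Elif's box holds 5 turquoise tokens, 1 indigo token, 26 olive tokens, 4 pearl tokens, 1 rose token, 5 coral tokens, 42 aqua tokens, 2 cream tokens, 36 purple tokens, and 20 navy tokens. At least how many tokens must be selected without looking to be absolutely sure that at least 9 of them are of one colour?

51

By pigeonhole, put each drawn token into a box by colour. The largest draw with every box below 9 takes min(count, 8) from each colour; colours with fewer than 8 contribute all they have.
Σ min(cᵢ, 8) = 5 + 1 + 8 + 4 + 1 + 5 + 8 + 2 + 8 + 8 = 50.
Draw number 50 + 1 = 51 must push one box to 9.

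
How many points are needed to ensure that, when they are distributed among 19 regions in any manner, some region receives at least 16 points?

With 285 points one could put exactly 15 in each of the 19 regions, and no region would reach 16.
One more point must land in a region that already has 15, giving it 16.
So 19 × 15 + 1 = 286 points are required.

286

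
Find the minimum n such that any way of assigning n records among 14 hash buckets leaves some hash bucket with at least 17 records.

With 224 records one could put exactly 16 in each of the 14 hash buckets, and no hash bucket would reach 17.
One more record must land in a hash bucket that already has 16, giving it 17.
So 14 × 16 + 1 = 225 records are required.

225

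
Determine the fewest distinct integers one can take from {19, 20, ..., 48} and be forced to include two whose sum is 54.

23

Two chosen integers sum to 54 exactly when both halves of some pair {x, 54−x} with 19 ≤ x ≤ 54−x ≤ 35 are chosen — 8 such pairs.
The remaining 14 elements (those with no distinct partner in range) can never complete a 54-sum, so the worst case takes all of them and one from each pair: 14 + 8 = 22.
The 23rd integer has to be the second member of some pair, so 22 + 1 = 23.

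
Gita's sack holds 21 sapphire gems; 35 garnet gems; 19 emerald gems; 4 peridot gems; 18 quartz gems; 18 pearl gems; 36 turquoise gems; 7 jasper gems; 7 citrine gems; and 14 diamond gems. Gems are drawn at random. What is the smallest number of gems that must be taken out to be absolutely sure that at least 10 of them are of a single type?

82

By pigeonhole, put each drawn gem into a box by type. The largest draw with every box below 10 takes min(count, 9) from each type; types with fewer than 9 contribute all they have.
Σ min(cᵢ, 9) = 9 + 9 + 9 + 4 + 9 + 9 + 9 + 7 + 7 + 9 = 81.
Draw number 81 + 1 = 82 must push one box to 10.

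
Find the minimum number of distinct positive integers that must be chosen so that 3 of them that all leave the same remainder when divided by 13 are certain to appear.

By pigeonhole, the 13 residue classes mod 13 are the pigeonholes.
With 26 integers one could put 2 in each residue class and have no class reach 3.
The 27th integer pushes some class to 3, so 13·2 + 1 = 27.

27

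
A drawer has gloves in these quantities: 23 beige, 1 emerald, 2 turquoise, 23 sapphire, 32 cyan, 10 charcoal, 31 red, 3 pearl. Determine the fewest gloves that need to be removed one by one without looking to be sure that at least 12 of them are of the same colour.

61

By the pigeonhole principle, the 8 colours are the holes; the gloves drawn are the pigeons.
To avoid 12 of any one colour, the worst case takes at most 11 of each colour, or every glove of a colour that has fewer than 11.
That gives 11 + 1 + 2 + 11 + 11 + 10 + 11 + 3 = 60 gloves with no colour reaching 12.
The next glove forces some colour to 12, so 60 + 1 = 61.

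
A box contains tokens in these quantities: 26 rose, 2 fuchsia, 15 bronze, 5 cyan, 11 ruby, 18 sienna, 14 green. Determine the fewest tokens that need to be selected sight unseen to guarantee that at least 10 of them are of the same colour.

53

An adversary could hand out at most 9 tokens per colour (fuchsia, cyan run out sooner): 9 + 2 + 9 + 5 + 9 + 9 + 9 = 52 tokens and still no colour has 10.
One more token lands in a colour already at 9, so 53 draws are enough and 52 are not.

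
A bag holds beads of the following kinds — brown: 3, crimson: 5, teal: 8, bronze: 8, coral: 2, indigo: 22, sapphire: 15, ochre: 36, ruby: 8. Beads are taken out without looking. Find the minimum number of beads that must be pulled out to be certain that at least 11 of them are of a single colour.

65

An adversary could hand out at most 10 beads per colour (6 colours run out sooner): 3 + 5 + 8 + 8 + 2 + 10 + 10 + 10 + 8 = 64 beads and still no colour has 11.
By the pigeonhole principle, one more bead lands in a colour already at 10, so 65 draws are enough and 64 are not.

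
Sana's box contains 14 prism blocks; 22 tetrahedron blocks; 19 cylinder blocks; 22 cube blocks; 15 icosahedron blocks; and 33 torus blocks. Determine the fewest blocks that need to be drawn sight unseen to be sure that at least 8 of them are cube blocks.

111

In the worst case for collecting cube blocks, every non-cube block comes out first.
There are 14 + 22 + 19 + 15 + 33 = 103 non-cube blocks altogether.
After those, each further block must be cube, so 103 + 8 = 111 draws guarantee 8 cube blocks.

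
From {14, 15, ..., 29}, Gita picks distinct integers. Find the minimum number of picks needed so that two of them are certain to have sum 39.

A set avoiding the sum 39 can contain at most one of each pair {x, 39−x}, plus the 4 elements whose complement lies outside the range.
The integers 20, …, 29 (10 of them) are such a set: any two sum to at least 20+21 = 41 > 39.
Pigeonhole: any 11th integer completes one of the 6 pairs, so 11 choices force a sum of 39.

11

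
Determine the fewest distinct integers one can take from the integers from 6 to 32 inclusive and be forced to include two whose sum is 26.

21

Group the elements by complementary pair {x, 26−x}: {6,20}, {7,19}, {8,18}, …, giving 7 two-element pairs; the single value 13 (it cannot pair with itself since the integers are distinct); and 12 integers whose partner 26−x falls outside [6,32].
Treating each of those 20 groups as a pigeonhole, one can pick one integer per group — 20 integers — with no two summing to 26.
The 21st integer lands in an occupied pair, forcing a sum of 26.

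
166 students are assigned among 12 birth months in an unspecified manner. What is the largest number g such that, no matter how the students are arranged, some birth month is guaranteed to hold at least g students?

The 12 birth months are the holes and the 166 students are the pigeons.
If every birth month held at most 13 students, the total would be at most 12 × 13 = 156, which is less than 166.
So some birth month holds at least ⌈166/12⌉ = 14 students.

14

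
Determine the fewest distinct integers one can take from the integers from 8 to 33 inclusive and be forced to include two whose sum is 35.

Group the elements by complementary pair {x, 35−x}: {8,27}, {9,26}, {10,25}, …, giving 10 two-element pairs and 6 integers whose partner 35−x falls outside [8,33].
Treating each of those 16 groups as a pigeonhole, one can pick one integer per group — 16 integers — with no two summing to 35.
The 17th integer lands in an occupied pair, forcing a sum of 35.

17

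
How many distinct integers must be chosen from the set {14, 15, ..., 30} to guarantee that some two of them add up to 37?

Group the elements by complementary pair {x, 37−x}: {14,23}, {15,22}, {16,21}, …, giving 5 two-element pairs and 7 integers whose partner 37−x falls outside [14,30].
Treating each of those 12 groups as a pigeonhole, one can pick one integer per group — 12 integers — with no two summing to 37.
The 13th integer lands in an occupied pair, forcing a sum of 37.

13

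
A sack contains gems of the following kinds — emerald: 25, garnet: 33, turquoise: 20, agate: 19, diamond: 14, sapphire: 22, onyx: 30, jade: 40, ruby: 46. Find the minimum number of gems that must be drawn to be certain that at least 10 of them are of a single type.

82

Put each drawn gem into a box by type. The largest draw with every box below 10 takes min(count, 9) from each type.
Σ min(cᵢ, 9) = 9 + 9 + 9 + 9 + 9 + 9 + 9 + 9 + 9 = 81.
Draw number 81 + 1 = 82 must push one box to 10.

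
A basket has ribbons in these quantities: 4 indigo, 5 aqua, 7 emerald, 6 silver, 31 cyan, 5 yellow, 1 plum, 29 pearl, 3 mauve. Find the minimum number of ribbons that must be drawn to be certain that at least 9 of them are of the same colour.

Put each drawn ribbon into a box by colour. The largest draw with every box below 9 takes min(count, 8) from each colour; colours with fewer than 8 contribute all they have.
Σ min(cᵢ, 8) = 4 + 5 + 7 + 6 + 8 + 5 + 1 + 8 + 3 = 47.
Draw number 47 + 1 = 48 must push one box to 9.

48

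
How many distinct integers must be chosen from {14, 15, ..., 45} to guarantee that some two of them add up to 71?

23

Two chosen integers sum to 71 exactly when both halves of some pair {x, 71−x} with 26 ≤ x ≤ 71−x ≤ 45 are chosen — 10 such pairs.
The remaining 12 elements (those with no distinct partner in range) can never complete a 71-sum, so the worst case takes all of them and one from each pair: 12 + 10 = 22.
By pigeonhole, the 23rd integer has to be the second member of some pair, so 22 + 1 = 23.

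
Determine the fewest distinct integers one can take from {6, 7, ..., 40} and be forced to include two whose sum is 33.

Two chosen integers sum to 33 exactly when both halves of some pair {x, 33−x} with 6 ≤ x ≤ 33−x ≤ 27 are chosen — 11 such pairs.
The remaining 13 elements (those with no distinct partner in range) can never complete a 33-sum, so the worst case takes all of them and one from each pair: 13 + 11 = 24.
By pigeonhole, the 25th integer has to be the second member of some pair, so 24 + 1 = 25.

25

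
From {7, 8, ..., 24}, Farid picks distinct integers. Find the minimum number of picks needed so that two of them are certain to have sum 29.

11

Two chosen integers sum to 29 exactly when both halves of some pair {x, 29−x} with 7 ≤ x ≤ 29−x ≤ 22 are chosen — 8 such pairs.
The remaining 2 elements (those with no distinct partner in range) can never complete a 29-sum, so the worst case takes all of them and one from each pair: 2 + 8 = 10.
The 11th integer has to be the second member of some pair, so 10 + 1 = 11.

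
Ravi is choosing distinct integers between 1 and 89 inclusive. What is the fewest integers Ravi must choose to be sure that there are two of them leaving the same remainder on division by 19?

By the pigeonhole principle, the 19 residue classes mod 19 are the pigeonholes.
With 19 integers one could put 1 in each residue class and have no class reach 2.
The 20th integer pushes some class to 2, so 19·1 + 1 = 20.

20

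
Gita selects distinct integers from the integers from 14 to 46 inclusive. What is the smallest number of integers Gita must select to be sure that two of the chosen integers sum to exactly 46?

25

Group the elements by complementary pair {x, 46−x}: {14,32}, {15,31}, {16,30}, …, giving 9 two-element pairs; the single value 23 (it cannot pair with itself since the integers are distinct); and 14 integers whose partner 46−x falls outside [14,46].
Treating each of those 24 groups as a pigeonhole, one can pick one integer per group — 24 integers — with no two summing to 46.
The 25th integer lands in an occupied pair, forcing a sum of 46.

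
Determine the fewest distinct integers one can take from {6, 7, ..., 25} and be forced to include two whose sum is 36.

14

Two chosen integers sum to 36 exactly when both halves of some pair {x, 36−x} with 11 ≤ x ≤ 36−x ≤ 25 are chosen — 7 such pairs.
The remaining 6 elements (those with no distinct partner in range) can never complete a 36-sum, so the worst case takes all of them and one from each pair: 6 + 7 = 13.
The 14th integer has to be the second member of some pair, so 13 + 1 = 14.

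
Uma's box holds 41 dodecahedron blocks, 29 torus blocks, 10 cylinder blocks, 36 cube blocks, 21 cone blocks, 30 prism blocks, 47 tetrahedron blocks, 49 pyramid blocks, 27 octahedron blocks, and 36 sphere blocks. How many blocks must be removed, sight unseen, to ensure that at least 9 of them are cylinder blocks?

In the worst case for collecting cylinder blocks, every non-cylinder block comes out first.
There are 41 + 29 + 36 + 21 + 30 + 47 + 49 + 27 + 36 = 316 non-cylinder blocks altogether.
After those, each further block must be cylinder, so 316 + 9 = 325 draws guarantee 9 cylinder blocks.

325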